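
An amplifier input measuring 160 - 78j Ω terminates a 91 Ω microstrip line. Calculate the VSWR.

Γ = (Z_L − Z_0)/(Z_L + Z_0) = (69 − j78)/(251 − j78)
|Γ| = 104/263 = 0.396
VSWR = (1 + |Γ|)/(1 − |Γ|) = 1.4/0.604

VSWR ≈ 2.31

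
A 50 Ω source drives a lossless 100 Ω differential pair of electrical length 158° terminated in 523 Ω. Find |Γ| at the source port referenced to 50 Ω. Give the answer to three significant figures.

|Γ| ≈ 0.807

tan(βl) = -0.404
Z_in = Z_0·(Z_L + jZ_0·tanβl)/(Z_0 + jZ_L·tanβl) = 111 + j195 Ω
Γ_s = (Z_in − Z_s)/(Z_in + Z_s) = (61.3 + j195)/(161 + j195), |Γ_s| = 0.807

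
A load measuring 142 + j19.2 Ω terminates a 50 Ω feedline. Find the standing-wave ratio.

VSWR ≈ 2.9

Γ = (Z_L − Z_0)/(Z_L + Z_0) = (92 + j19.2)/(192 + j19.2)
|Γ| = 94/193 = 0.487
VSWR = (1 + |Γ|)/(1 − |Γ|) = 1.49/0.513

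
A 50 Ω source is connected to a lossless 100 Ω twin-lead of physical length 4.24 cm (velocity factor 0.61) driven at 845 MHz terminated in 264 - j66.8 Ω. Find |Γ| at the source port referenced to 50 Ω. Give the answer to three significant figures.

λ = v/f = 0.61·c / 845 MHz = 0.217 m
βl = 2π·l/λ = 2π × 0.196 = 70.5°
tan(βl) = 2.82
Z_in = Z_0·(Z_L + jZ_0·tanβl)/(Z_0 + jZ_L·tanβl) = 37.1 − j21.1 Ω
Γ_s = (Z_in − Z_s)/(Z_in + Z_s) = (-12.9 − j21.1)/(87.1 − j21.1), |Γ_s| = 0.276

|Γ| ≈ 0.276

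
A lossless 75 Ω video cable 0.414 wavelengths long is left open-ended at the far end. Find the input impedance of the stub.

Z_in ≈ +j125 Ω

βl = 2π × 0.414 = 149°
tan(βl) = -0.6
For an open-ended stub, Z_in = −jZ_0·cot(βl) = −jZ_0/tan(βl)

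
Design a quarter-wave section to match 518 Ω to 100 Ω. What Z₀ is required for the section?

Z_qwt = √(Z_0·R_L) = √(100 × 518) = √51800

Z_qwt ≈ 228 Ω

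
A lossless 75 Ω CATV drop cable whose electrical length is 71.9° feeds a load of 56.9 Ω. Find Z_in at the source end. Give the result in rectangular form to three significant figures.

tan(βl) = tan(71.9°) = 3.06
Z_in = Z_0·(Z_L + jZ_0·tanβl)/(Z_0 + jZ_L·tanβl)
     = 75·(56.9 + j229)/(75 + j174)

Z_in ≈ 92.3 + j15.2 Ω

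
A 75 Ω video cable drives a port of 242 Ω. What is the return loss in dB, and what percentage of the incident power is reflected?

Γ = (242 − 75)/(242 + 75) = 0.527
RL = −20·log₁₀(0.527) = 5.57 dB
P_refl/P_inc = |Γ|² = 0.278

RL ≈ 5.57 dB; 27.8% of incident power reflected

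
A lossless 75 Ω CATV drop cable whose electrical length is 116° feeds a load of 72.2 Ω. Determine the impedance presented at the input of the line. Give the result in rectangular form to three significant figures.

tan(βl) = tan(116°) = -2.05
Z_in = Z_0·(Z_L + jZ_0·tanβl)/(Z_0 + jZ_L·tanβl)
     = 75·(72.2 − j154)/(75 − j148)

Z_in ≈ 76.7 − j2.3 Ω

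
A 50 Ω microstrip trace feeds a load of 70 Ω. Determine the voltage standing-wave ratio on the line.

VSWR ≈ 1.4

Γ = (70 − 50)/(70 + 50) = 0.167
VSWR = (1 + 0.167)/(1 − 0.167)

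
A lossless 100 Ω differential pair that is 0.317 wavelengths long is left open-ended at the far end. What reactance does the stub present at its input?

X_in ≈ 44.8 Ω (inductive)

βl = 2π × 0.317 = 114°
tan(βl) = -2.23
For an open-ended stub, Z_in = −jZ_0·cot(βl) = −jZ_0/tan(βl)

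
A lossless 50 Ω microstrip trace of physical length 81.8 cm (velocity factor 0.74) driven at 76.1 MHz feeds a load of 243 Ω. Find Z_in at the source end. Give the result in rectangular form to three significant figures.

Z_in ≈ 10.7 + j9.25 Ω

λ = v/f = 0.74·c / 76.1 MHz = 2.92 m
βl = 2π·l/λ = 2π × 0.28 = 101°
tan(βl) = tan(101°) = -5.17
Z_in = Z_0·(Z_L + jZ_0·tanβl)/(Z_0 + jZ_L·tanβl)
     = 50·(243 − j259)/(50 − j1260)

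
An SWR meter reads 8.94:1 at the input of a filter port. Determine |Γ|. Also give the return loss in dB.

|Γ| ≈ 0.799; return loss ≈ 1.95 dB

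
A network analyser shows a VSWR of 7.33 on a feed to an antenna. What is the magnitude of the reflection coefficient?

|Γ| ≈ 0.76

|Γ| = (S − 1)/(S + 1) = (7.33 − 1)/(7.33 + 1) = 6.33/8.33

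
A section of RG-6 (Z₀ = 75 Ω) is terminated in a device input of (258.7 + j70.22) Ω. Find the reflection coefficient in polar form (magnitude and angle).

Γ = (Z_L − Z_0)/(Z_L + Z_0) = (183.7 + j70.22)/(333.7 + j70.22)
|Γ| = 197/341 = 0.577

Γ ≈ 0.577 ∠ 9.04°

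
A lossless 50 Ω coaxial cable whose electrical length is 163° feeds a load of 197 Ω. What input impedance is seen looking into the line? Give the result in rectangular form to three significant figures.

Z_in ≈ 87.9 + j90.6 Ω

tan(βl) = tan(163°) = -0.306
Z_in = Z_0·(Z_L + jZ_0·tanβl)/(Z_0 + jZ_L·tanβl)
     = 50·(197 − j15.3)/(50 − j60.2)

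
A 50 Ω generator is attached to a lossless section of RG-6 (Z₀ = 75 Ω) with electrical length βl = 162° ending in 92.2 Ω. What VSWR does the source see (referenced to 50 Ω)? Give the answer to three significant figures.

tan(βl) = -0.325
Z_in = Z_0·(Z_L + jZ_0·tanβl)/(Z_0 + jZ_L·tanβl) = 87.9 + j10.7 Ω
Γ_s = (Z_in − Z_s)/(Z_in + Z_s) = (37.9 + j10.7)/(138 + j10.7), |Γ_s| = 0.285
VSWR = (1 + |Γ_s|)/(1 − |Γ_s|)

VSWR ≈ 1.8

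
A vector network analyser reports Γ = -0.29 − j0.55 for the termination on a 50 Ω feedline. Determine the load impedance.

Z_L ≈ 15.6 − j28 Ω

Z_L = Z_0·(1 + Γ)/(1 − Γ) = 50·(0.71 − j0.55)/(1.29 + j0.55)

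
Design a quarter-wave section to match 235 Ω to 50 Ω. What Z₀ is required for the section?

Z_qwt ≈ 108 Ω

Z_qwt = √(Z_0·R_L) = √(50 × 235) = √11750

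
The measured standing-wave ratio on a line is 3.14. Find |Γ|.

|Γ| ≈ 0.517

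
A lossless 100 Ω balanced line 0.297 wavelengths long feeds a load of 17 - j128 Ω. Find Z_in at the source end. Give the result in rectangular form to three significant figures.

βl = 2π × 0.297 = 107°
tan(βl) = tan(107°) = -3.29
Z_in = Z_0·(Z_L + jZ_0·tanβl)/(Z_0 + jZ_L·tanβl)
     = 100·(17 − j457)/(-321 − j55.9)

Z_in ≈ 18.9 + j139 Ω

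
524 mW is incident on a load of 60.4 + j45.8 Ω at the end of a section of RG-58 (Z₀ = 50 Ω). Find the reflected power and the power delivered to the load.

P_reflected ≈ 80.9 mW; P_delivered ≈ 443 mW

|Γ| = |(10.4 + j45.8)/(110.4 + j45.8)| = 0.393
|Γ|² = 0.154
P_refl = |Γ|²·P_inc = 80.9 mW, P_del = (1 − |Γ|²)·P_inc = 443 mW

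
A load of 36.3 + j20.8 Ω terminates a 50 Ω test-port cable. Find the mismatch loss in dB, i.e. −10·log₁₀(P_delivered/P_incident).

Γ = (-13.7 + j20.8)/(86.3 + j20.8), |Γ| = 0.281
|Γ|² = 0.0787, so P_del/P_inc = 1 − |Γ|² = 0.921
ML = −10·log₁₀(1 − |Γ|²)

mismatch loss ≈ 0.356 dB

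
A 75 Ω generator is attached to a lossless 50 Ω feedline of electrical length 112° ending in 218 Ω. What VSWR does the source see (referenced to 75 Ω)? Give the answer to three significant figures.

tan(βl) = -2.48
Z_in = Z_0·(Z_L + jZ_0·tanβl)/(Z_0 + jZ_L·tanβl) = 13.2 + j19 Ω
Γ_s = (Z_in − Z_s)/(Z_in + Z_s) = (-61.8 + j19)/(88.2 + j19), |Γ_s| = 0.716
VSWR = (1 + |Γ_s|)/(1 − |Γ_s|)

VSWR ≈ 6.04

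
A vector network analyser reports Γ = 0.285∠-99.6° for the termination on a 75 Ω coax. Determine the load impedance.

Z_L ≈ 58.6 − j35.8 Ω

Z_L = Z_0·(1 + Γ)/(1 − Γ) = 75·(0.952 − j0.281)/(1.05 + j0.281)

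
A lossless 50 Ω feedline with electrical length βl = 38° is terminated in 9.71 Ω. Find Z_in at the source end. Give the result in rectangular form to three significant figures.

tan(βl) = tan(38°) = 0.781
Z_in = Z_0·(Z_L + jZ_0·tanβl)/(Z_0 + jZ_L·tanβl)
     = 50·(9.71 + j39.1)/(50 + j7.59)

Z_in ≈ 15.3 + j36.7 Ω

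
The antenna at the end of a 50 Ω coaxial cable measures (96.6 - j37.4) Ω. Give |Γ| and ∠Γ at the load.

Γ ≈ 0.395 ∠ -24.4°

Γ = (Z_L − Z_0)/(Z_L + Z_0) = (46.6 − j37.4)/(146.6 − j37.4)
|Γ| = 59.8/151 = 0.395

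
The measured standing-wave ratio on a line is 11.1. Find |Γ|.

|Γ| = (S − 1)/(S + 1) = (11.1 − 1)/(11.1 + 1) = 10.1/12.1

|Γ| ≈ 0.835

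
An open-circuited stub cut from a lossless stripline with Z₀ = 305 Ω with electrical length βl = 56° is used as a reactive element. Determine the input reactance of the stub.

X_in ≈ -206 Ω (capacitive)

tan(βl) = 1.48
For an open-circuited stub, Z_in = −jZ_0·cot(βl) = −jZ_0/tan(βl)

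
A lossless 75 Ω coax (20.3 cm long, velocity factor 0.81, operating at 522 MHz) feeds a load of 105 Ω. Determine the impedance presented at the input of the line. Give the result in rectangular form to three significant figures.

λ = v/f = 0.81·c / 522 MHz = 0.466 m
βl = 2π·l/λ = 2π × 0.436 = 157°
tan(βl) = tan(157°) = -0.425
Z_in = Z_0·(Z_L + jZ_0·tanβl)/(Z_0 + jZ_L·tanβl)
     = 75·(105 − j31.9)/(75 − j44.6)

Z_in ≈ 91.6 + j22.6 Ω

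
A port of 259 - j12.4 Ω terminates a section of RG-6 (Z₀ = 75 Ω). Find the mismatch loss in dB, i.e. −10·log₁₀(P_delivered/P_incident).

Γ = (184 − j12.4)/(334 − j12.4), |Γ| = 0.552
|Γ|² = 0.304, so P_del/P_inc = 1 − |Γ|² = 0.696
ML = −10·log₁₀(1 − |Γ|²)

mismatch loss ≈ 1.58 dB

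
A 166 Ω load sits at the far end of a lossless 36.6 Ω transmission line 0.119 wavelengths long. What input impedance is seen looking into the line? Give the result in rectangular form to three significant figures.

βl = 2π × 0.119 = 42.8°
tan(βl) = tan(42.8°) = 0.927
Z_in = Z_0·(Z_L + jZ_0·tanβl)/(Z_0 + jZ_L·tanβl)
     = 36.6·(166 + j33.9)/(36.6 + j154)

Z_in ≈ 16.5 − j35.5 Ω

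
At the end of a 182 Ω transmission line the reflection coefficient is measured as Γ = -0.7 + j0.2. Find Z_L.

Z_L = Z_0·(1 + Γ)/(1 − Γ) = 182·(0.3 + j0.2)/(1.7 − j0.2)

Z_L ≈ 29.2 + j24.8 Ω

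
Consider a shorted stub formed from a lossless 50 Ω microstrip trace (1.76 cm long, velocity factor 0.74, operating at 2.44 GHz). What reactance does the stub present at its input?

λ = v/f = 0.74·c / 2.44 GHz = 0.091 m
βl = 2π·l/λ = 2π × 0.193 = 69.6°
tan(βl) = 2.69
For a shorted stub, Z_in = jZ_0·tan(βl)

X_in ≈ 135 Ω (inductive)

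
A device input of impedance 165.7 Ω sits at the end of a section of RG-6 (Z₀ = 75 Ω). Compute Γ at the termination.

Γ = 0.377

Γ = (Z_L − Z_0)/(Z_L + Z_0) = (165.7 − 75)/(165.7 + 75) = 90.7/240.7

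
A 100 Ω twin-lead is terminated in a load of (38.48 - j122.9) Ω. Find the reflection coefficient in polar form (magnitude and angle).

Γ ≈ 0.742 ∠ -75°

Γ = (Z_L − Z_0)/(Z_L + Z_0) = (-61.52 − j122.9)/(138.5 − j122.9)
|Γ| = 137/185 = 0.742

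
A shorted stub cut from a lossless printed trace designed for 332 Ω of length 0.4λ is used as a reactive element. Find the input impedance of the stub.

βl = 2π × 0.4 = 144°
tan(βl) = -0.727
For a shorted stub, Z_in = jZ_0·tan(βl)

Z_in ≈ −j241 Ω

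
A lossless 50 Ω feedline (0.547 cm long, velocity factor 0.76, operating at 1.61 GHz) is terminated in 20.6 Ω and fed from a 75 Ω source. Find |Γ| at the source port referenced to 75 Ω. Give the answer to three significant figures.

λ = v/f = 0.76·c / 1.61 GHz = 0.142 m
βl = 2π·l/λ = 2π × 0.0386 = 13.9°
tan(βl) = 0.248
Z_in = Z_0·(Z_L + jZ_0·tanβl)/(Z_0 + jZ_L·tanβl) = 21.6 + j10.2 Ω
Γ_s = (Z_in − Z_s)/(Z_in + Z_s) = (-53.4 + j10.2)/(96.6 + j10.2), |Γ_s| = 0.559

|Γ| ≈ 0.559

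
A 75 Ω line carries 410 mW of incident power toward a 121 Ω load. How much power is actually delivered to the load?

Γ = (121 − 75)/(121 + 75) = 0.235
|Γ|² = 0.0551
P_refl = |Γ|²·P_inc = 22.6 mW, P_del = (1 − |Γ|²)·P_inc = 387 mW

P_delivered ≈ 387 mW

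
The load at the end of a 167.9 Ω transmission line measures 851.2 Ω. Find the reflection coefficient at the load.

Γ = 0.67

Γ = (Z_L − Z_0)/(Z_L + Z_0) = (851.2 − 167.9)/(851.2 + 167.9) = 683.3/1019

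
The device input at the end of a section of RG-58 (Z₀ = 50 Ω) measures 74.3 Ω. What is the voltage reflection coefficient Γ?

Γ = 0.195

Γ = (Z_L − Z_0)/(Z_L + Z_0) = (74.3 − 50)/(74.3 + 50) = 24.3/124.3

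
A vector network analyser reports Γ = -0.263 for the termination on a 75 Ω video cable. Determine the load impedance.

Z_L ≈ 43.8 Ω

Z_L = Z_0·(1 + Γ)/(1 − Γ) = 75·(0.737)/(1.26)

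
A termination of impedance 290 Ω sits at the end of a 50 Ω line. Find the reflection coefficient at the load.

Γ = 0.706

Γ = (Z_L − Z_0)/(Z_L + Z_0) = (290 − 50)/(290 + 50) = 240/340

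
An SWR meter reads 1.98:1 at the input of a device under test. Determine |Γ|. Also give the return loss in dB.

|Γ| ≈ 0.329; return loss ≈ 9.66 dB

|Γ| = (S − 1)/(S + 1) = (1.98 − 1)/(1.98 + 1) = 0.98/2.98
RL = −20·log₁₀|Γ| = −20·log₁₀(0.329)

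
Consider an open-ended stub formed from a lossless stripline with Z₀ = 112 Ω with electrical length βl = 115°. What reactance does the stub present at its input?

X_in ≈ 52.2 Ω (inductive)

tan(βl) = -2.14
For an open-ended stub, Z_in = −jZ_0·cot(βl) = −jZ_0/tan(βl)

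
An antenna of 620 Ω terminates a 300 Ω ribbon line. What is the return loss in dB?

RL ≈ 9.17 dB

Γ = (620 − 300)/(620 + 300) = 0.348
RL = −20·log₁₀|Γ| = −20·log₁₀(0.348)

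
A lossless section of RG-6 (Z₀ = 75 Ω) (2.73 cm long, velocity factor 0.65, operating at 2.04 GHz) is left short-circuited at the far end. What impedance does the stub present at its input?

λ = v/f = 0.65·c / 2.04 GHz = 0.0956 m
βl = 2π·l/λ = 2π × 0.286 = 103°
tan(βl) = -4.4
For a short-circuited stub, Z_in = jZ_0·tan(βl)

Z_in ≈ −j330 Ω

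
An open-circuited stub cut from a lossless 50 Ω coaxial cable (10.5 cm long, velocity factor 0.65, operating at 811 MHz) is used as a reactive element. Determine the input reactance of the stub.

λ = v/f = 0.65·c / 811 MHz = 0.24 m
βl = 2π·l/λ = 2π × 0.437 = 157°
tan(βl) = -0.42
For an open-circuited stub, Z_in = −jZ_0·cot(βl) = −jZ_0/tan(βl)

X_in ≈ 119 Ω (inductive)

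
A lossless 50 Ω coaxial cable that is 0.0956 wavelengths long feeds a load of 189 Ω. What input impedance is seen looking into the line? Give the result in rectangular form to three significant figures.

βl = 2π × 0.0956 = 34.4°
tan(βl) = tan(34.4°) = 0.685
Z_in = Z_0·(Z_L + jZ_0·tanβl)/(Z_0 + jZ_L·tanβl)
     = 50·(189 + j34.3)/(50 + j129)

Z_in ≈ 36 − j59.1 Ω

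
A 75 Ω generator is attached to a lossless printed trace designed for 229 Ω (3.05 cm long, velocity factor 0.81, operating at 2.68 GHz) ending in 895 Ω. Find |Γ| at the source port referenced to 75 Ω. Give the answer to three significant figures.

|Γ| ≈ 0.636

λ = v/f = 0.81·c / 2.68 GHz = 0.0907 m
βl = 2π·l/λ = 2π × 0.336 = 121°
tan(βl) = -1.66
Z_in = Z_0·(Z_L + jZ_0·tanβl)/(Z_0 + jZ_L·tanβl) = 78.1 + j126 Ω
Γ_s = (Z_in − Z_s)/(Z_in + Z_s) = (3.05 + j126)/(153 + j126), |Γ_s| = 0.636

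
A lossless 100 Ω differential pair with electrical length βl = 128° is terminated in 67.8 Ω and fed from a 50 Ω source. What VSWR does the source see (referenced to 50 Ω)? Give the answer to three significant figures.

VSWR ≈ 2.42

tan(βl) = -1.28
Z_in = Z_0·(Z_L + jZ_0·tanβl)/(Z_0 + jZ_L·tanβl) = 102 − j39.4 Ω
Γ_s = (Z_in − Z_s)/(Z_in + Z_s) = (52 − j39.4)/(152 − j39.4), |Γ_s| = 0.416
VSWR = (1 + |Γ_s|)/(1 − |Γ_s|)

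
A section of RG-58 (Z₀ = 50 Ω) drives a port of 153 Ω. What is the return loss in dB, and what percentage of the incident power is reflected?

RL ≈ 5.89 dB; 25.7% of incident power reflected

Γ = (153 − 50)/(153 + 50) = 0.507
RL = −20·log₁₀(0.507) = 5.89 dB
P_refl/P_inc = |Γ|² = 0.257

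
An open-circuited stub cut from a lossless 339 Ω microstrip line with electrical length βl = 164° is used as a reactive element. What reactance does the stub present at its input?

tan(βl) = -0.287
For an open-circuited stub, Z_in = −jZ_0·cot(βl) = −jZ_0/tan(βl)

X_in ≈ 1180 Ω (inductive)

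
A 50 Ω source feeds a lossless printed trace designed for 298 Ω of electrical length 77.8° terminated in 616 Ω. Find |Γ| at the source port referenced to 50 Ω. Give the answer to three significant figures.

|Γ| ≈ 0.539

tan(βl) = 4.63
Z_in = Z_0·(Z_L + jZ_0·tanβl)/(Z_0 + jZ_L·tanβl) = 149 − j48.8 Ω
Γ_s = (Z_in − Z_s)/(Z_in + Z_s) = (99.3 − j48.8)/(199 − j48.8), |Γ_s| = 0.539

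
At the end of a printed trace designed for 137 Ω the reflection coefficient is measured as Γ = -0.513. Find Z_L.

Z_L = Z_0·(1 + Γ)/(1 − Γ) = 137·(0.487)/(1.51)

Z_L ≈ 44.1 Ω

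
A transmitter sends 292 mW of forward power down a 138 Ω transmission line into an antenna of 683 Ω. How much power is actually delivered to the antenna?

P_delivered ≈ 163 mW

Γ = (683 − 138)/(683 + 138) = 0.664
|Γ|² = 0.441
P_refl = |Γ|²·P_inc = 129 mW, P_del = (1 − |Γ|²)·P_inc = 163 mW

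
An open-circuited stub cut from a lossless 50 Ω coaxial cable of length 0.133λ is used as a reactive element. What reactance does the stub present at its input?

βl = 2π × 0.133 = 47.9°
tan(βl) = 1.11
For an open-circuited stub, Z_in = −jZ_0·cot(βl) = −jZ_0/tan(βl)

X_in ≈ -45.2 Ω (capacitive)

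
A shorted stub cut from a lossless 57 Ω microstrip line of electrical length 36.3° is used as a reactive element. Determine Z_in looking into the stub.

tan(βl) = 0.735
For a shorted stub, Z_in = jZ_0·tan(βl)

Z_in ≈ +j41.9 Ω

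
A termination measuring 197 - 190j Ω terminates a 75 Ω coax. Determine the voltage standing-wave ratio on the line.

Γ = (Z_L − Z_0)/(Z_L + Z_0) = (122 − j190)/(272 − j190)
|Γ| = 226/332 = 0.681
VSWR = (1 + |Γ|)/(1 − |Γ|) = 1.68/0.319

VSWR ≈ 5.26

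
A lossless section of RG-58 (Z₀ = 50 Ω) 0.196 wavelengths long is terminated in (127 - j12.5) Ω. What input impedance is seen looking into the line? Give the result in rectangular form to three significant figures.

Z_in ≈ 21 − j12.7 Ω

βl = 2π × 0.196 = 70.6°
tan(βl) = tan(70.6°) = 2.83
Z_in = Z_0·(Z_L + jZ_0·tanβl)/(Z_0 + jZ_L·tanβl)
     = 50·(127 + j129)/(85.4 + j360)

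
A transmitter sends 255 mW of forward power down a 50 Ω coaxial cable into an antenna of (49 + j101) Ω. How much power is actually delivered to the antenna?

|Γ| = |(-1 + j101)/(99 + j101)| = 0.714
|Γ|² = 0.51
P_refl = |Γ|²·P_inc = 130 mW, P_del = (1 − |Γ|²)·P_inc = 125 mW

P_delivered ≈ 125 mW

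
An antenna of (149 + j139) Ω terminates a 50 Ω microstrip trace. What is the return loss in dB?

Γ = (99 + j139)/(199 + j139), |Γ| = 0.703
RL = −20·log₁₀|Γ| = −20·log₁₀(0.703)

RL ≈ 3.06 dB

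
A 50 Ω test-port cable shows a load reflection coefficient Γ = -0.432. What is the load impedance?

Z_L = Z_0·(1 + Γ)/(1 − Γ) = 50·(0.568)/(1.43)

Z_L ≈ 19.8 Ω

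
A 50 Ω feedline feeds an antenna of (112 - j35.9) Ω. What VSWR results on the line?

VSWR ≈ 2.52

Γ = (Z_L − Z_0)/(Z_L + Z_0) = (62 − j35.9)/(162 − j35.9)
|Γ| = 71.6/166 = 0.432
VSWR = (1 + |Γ|)/(1 − |Γ|) = 1.43/0.568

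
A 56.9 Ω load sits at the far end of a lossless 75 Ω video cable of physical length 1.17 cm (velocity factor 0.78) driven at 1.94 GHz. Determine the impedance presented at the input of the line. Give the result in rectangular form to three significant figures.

Z_in ≈ 66.1 + j17.4 Ω

λ = v/f = 0.78·c / 1.94 GHz = 0.121 m
βl = 2π·l/λ = 2π × 0.097 = 34.9°
tan(βl) = tan(34.9°) = 0.698
Z_in = Z_0·(Z_L + jZ_0·tanβl)/(Z_0 + jZ_L·tanβl)
     = 75·(56.9 + j52.4)/(75 + j39.7)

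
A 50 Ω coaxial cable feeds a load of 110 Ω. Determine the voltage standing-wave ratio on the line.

VSWR ≈ 2.2

Γ = (110 − 50)/(110 + 50) = 0.375
VSWR = (1 + 0.375)/(1 − 0.375)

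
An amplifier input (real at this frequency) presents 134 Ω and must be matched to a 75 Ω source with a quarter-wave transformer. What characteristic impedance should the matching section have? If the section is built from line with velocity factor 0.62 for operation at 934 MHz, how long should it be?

Z_qwt = √(Z_0·R_L) = √(75 × 134) = √10050
λ = 0.62·c/f = 0.199 m, so l = λ/4 = 0.0498 m

Z_qwt ≈ 100 Ω; length ≈ 4.98 cm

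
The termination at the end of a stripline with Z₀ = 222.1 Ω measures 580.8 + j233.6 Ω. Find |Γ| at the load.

|Γ| ≈ 0.512

Γ = (Z_L − Z_0)/(Z_L + Z_0) = (358.7 + j233.6)/(802.9 + j233.6)
|Γ| = 428/836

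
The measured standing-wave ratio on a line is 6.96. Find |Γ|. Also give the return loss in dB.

|Γ| ≈ 0.749; return loss ≈ 2.51 dB

|Γ| = (S − 1)/(S + 1) = (6.96 − 1)/(6.96 + 1) = 5.96/7.96
RL = −20·log₁₀|Γ| = −20·log₁₀(0.749)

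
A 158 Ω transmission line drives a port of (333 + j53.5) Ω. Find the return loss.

Γ = (175 + j53.5)/(491 + j53.5), |Γ| = 0.371
RL = −20·log₁₀|Γ| = −20·log₁₀(0.371)

RL ≈ 8.62 dB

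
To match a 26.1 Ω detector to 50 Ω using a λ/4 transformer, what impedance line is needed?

Z_qwt ≈ 36.1 Ω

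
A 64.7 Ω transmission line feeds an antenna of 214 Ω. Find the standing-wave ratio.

VSWR ≈ 3.31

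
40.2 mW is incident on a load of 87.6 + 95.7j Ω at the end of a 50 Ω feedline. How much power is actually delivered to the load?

P_delivered ≈ 25.1 mW

|Γ| = |(37.6 + j95.7)/(137.6 + j95.7)| = 0.613
|Γ|² = 0.376
P_refl = |Γ|²·P_inc = 15.1 mW, P_del = (1 − |Γ|²)·P_inc = 25.1 mW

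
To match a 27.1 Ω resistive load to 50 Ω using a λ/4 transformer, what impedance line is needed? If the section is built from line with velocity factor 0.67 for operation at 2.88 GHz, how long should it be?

Z_qwt = √(Z_0·R_L) = √(50 × 27.1) = √1355
λ = 0.67·c/f = 0.0698 m, so l = λ/4 = 0.0174 m

Z_qwt ≈ 36.8 Ω; length ≈ 1.74 cm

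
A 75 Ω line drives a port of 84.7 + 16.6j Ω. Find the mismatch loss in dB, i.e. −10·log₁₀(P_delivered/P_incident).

mismatch loss ≈ 0.0627 dB

Γ = (9.7 + j16.6)/(159.7 + j16.6), |Γ| = 0.12
|Γ|² = 0.0143, so P_del/P_inc = 1 − |Γ|² = 0.986
ML = −10·log₁₀(1 − |Γ|²)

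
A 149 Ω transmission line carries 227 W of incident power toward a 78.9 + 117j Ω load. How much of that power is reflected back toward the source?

P_reflected ≈ 64.3 W

|Γ| = |(-70.1 + j117)/(227.9 + j117)| = 0.532
|Γ|² = 0.283
P_refl = |Γ|²·P_inc = 64.3 W, P_del = (1 − |Γ|²)·P_inc = 163 W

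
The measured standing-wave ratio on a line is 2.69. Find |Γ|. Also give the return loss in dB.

|Γ| = (S − 1)/(S + 1) = (2.69 − 1)/(2.69 + 1) = 1.69/3.69
RL = −20·log₁₀|Γ| = −20·log₁₀(0.458)

|Γ| ≈ 0.458; return loss ≈ 6.78 dB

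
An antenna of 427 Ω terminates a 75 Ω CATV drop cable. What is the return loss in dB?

Γ = (427 − 75)/(427 + 75) = 0.701
RL = −20·log₁₀|Γ| = −20·log₁₀(0.701)

RL ≈ 3.08 dB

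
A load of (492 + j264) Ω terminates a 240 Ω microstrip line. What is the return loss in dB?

RL ≈ 6.58 dB

Γ = (252 + j264)/(732 + j264), |Γ| = 0.469
RL = −20·log₁₀|Γ| = −20·log₁₀(0.469)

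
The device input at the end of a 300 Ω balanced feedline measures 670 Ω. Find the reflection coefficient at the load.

Γ = 0.381

Γ = (Z_L − Z_0)/(Z_L + Z_0) = (670 − 300)/(670 + 300) = 370/970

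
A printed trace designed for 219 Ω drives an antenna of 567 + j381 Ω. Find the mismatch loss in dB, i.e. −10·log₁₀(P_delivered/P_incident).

mismatch loss ≈ 1.86 dB

Γ = (348 + j381)/(786 + j381), |Γ| = 0.591
|Γ|² = 0.349, so P_del/P_inc = 1 − |Γ|² = 0.651
ML = −10·log₁₀(1 − |Γ|²)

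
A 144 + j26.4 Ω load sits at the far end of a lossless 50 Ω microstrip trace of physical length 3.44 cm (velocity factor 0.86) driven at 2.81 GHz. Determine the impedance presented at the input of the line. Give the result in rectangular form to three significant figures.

Z_in ≈ 27 + j35.5 Ω

λ = v/f = 0.86·c / 2.81 GHz = 0.0918 m
βl = 2π·l/λ = 2π × 0.375 = 135°
tan(βl) = tan(135°) = -1
Z_in = Z_0·(Z_L + jZ_0·tanβl)/(Z_0 + jZ_L·tanβl)
     = 50·(144 − j23.8)/(76.5 − j145)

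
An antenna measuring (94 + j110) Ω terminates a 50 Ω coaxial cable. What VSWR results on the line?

VSWR ≈ 4.78

Γ = (Z_L − Z_0)/(Z_L + Z_0) = (44 + j110)/(144 + j110)
|Γ| = 118/181 = 0.654
VSWR = (1 + |Γ|)/(1 − |Γ|) = 1.65/0.346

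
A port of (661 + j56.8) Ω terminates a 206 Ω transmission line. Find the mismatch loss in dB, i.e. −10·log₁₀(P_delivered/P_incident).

Γ = (455 + j56.8)/(867 + j56.8), |Γ| = 0.528
|Γ|² = 0.279, so P_del/P_inc = 1 − |Γ|² = 0.721
ML = −10·log₁₀(1 − |Γ|²)

mismatch loss ≈ 1.42 dB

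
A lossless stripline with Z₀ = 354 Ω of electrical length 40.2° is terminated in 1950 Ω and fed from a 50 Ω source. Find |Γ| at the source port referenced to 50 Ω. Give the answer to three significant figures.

tan(βl) = 0.845
Z_in = Z_0·(Z_L + jZ_0·tanβl)/(Z_0 + jZ_L·tanβl) = 147 − j387 Ω
Γ_s = (Z_in − Z_s)/(Z_in + Z_s) = (97.4 − j387)/(197 − j387), |Γ_s| = 0.919

|Γ| ≈ 0.919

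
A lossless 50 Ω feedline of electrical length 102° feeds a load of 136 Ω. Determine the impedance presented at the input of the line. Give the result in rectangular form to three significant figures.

tan(βl) = tan(102°) = -4.7
Z_in = Z_0·(Z_L + jZ_0·tanβl)/(Z_0 + jZ_L·tanβl)
     = 50·(136 − j235)/(50 − j640)

Z_in ≈ 19.1 + j9.14 Ω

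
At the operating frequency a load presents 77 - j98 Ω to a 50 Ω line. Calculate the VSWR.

Γ = (Z_L − Z_0)/(Z_L + Z_0) = (27 − j98)/(127 − j98)
|Γ| = 102/160 = 0.634
VSWR = (1 + |Γ|)/(1 − |Γ|) = 1.63/0.366

VSWR ≈ 4.46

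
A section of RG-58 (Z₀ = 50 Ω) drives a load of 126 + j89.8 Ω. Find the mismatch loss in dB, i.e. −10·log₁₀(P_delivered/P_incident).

mismatch loss ≈ 1.9 dB

Γ = (76 + j89.8)/(176 + j89.8), |Γ| = 0.595
|Γ|² = 0.355, so P_del/P_inc = 1 − |Γ|² = 0.645
ML = −10·log₁₀(1 − |Γ|²)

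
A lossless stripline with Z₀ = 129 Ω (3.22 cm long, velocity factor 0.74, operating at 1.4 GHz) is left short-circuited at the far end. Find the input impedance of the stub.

Z_in ≈ +j425 Ω

λ = v/f = 0.74·c / 1.4 GHz = 0.159 m
βl = 2π·l/λ = 2π × 0.203 = 73.1°
tan(βl) = 3.29
For a short-circuited stub, Z_in = jZ_0·tan(βl)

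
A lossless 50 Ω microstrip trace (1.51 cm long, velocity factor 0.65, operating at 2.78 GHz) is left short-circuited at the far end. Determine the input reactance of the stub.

λ = v/f = 0.65·c / 2.78 GHz = 0.0701 m
βl = 2π·l/λ = 2π × 0.215 = 77.5°
tan(βl) = 4.51
For a short-circuited stub, Z_in = jZ_0·tan(βl)

X_in ≈ 225 Ω (inductive)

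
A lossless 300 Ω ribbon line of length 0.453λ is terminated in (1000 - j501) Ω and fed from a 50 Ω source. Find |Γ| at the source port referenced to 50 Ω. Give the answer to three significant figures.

βl = 2π × 0.453 = 163°
tan(βl) = -0.304
Z_in = Z_0·(Z_L + jZ_0·tanβl)/(Z_0 + jZ_L·tanβl) = 860 + j569 Ω
Γ_s = (Z_in − Z_s)/(Z_in + Z_s) = (810 + j569)/(910 + j569), |Γ_s| = 0.922

|Γ| ≈ 0.922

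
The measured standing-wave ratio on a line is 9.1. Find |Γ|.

|Γ| ≈ 0.802

|Γ| = (S − 1)/(S + 1) = (9.1 − 1)/(9.1 + 1) = 8.1/10.1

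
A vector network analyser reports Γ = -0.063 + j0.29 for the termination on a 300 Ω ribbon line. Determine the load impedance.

Z_L = Z_0·(1 + Γ)/(1 − Γ) = 300·(0.937 + j0.29)/(1.06 − j0.29)

Z_L ≈ 225 + j143 Ω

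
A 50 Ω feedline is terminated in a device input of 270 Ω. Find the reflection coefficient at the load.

Γ = (Z_L − Z_0)/(Z_L + Z_0) = (270 − 50)/(270 + 50) = 220/320

Γ = 0.688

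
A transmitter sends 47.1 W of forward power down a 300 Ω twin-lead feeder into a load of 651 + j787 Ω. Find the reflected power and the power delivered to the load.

|Γ| = |(351 + j787)/(951 + j787)| = 0.698
|Γ|² = 0.487
P_refl = |Γ|²·P_inc = 23 W, P_del = (1 − |Γ|²)·P_inc = 24.1 W

P_reflected ≈ 23 W; P_delivered ≈ 24.1 W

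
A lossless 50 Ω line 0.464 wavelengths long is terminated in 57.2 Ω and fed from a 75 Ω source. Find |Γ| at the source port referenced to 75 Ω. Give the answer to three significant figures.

βl = 2π × 0.464 = 167°
tan(βl) = -0.23
Z_in = Z_0·(Z_L + jZ_0·tanβl)/(Z_0 + jZ_L·tanβl) = 56.3 + j3.32 Ω
Γ_s = (Z_in − Z_s)/(Z_in + Z_s) = (-18.7 + j3.32)/(131 + j3.32), |Γ_s| = 0.144

|Γ| ≈ 0.144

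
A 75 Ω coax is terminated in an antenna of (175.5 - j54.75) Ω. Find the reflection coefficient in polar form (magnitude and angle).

Γ ≈ 0.446 ∠ -16.3°

Γ = (Z_L − Z_0)/(Z_L + Z_0) = (100.5 − j54.75)/(250.5 − j54.75)
|Γ| = 114/256 = 0.446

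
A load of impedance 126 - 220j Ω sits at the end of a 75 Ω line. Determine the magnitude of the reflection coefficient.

|Γ| ≈ 0.758

Γ = (Z_L − Z_0)/(Z_L + Z_0) = (51 − j220)/(201 − j220)
|Γ| = 226/298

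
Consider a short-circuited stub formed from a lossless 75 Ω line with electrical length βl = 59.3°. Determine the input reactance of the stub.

tan(βl) = 1.68
For a short-circuited stub, Z_in = jZ_0·tan(βl)

X_in ≈ 126 Ω (inductive)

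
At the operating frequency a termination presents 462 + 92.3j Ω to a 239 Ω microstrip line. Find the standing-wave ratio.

VSWR ≈ 2.04

Γ = (Z_L − Z_0)/(Z_L + Z_0) = (223 + j92.3)/(701 + j92.3)
|Γ| = 241/707 = 0.341
VSWR = (1 + |Γ|)/(1 − |Γ|) = 1.34/0.659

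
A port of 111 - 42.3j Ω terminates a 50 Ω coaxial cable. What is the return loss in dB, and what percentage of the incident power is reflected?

Γ = (61 − j42.3)/(161 − j42.3), |Γ| = 0.446
RL = −20·log₁₀(0.446) = 7.01 dB
P_refl/P_inc = |Γ|² = 0.199

RL ≈ 7.01 dB; 19.9% of incident power reflected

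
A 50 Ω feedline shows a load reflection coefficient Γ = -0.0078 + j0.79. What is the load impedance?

Z_L = Z_0·(1 + Γ)/(1 − Γ) = 50·(0.992 + j0.79)/(1.01 − j0.79)

Z_L ≈ 11.5 + j48.2 Ω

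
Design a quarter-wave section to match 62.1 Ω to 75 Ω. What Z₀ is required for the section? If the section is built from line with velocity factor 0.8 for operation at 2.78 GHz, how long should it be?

Z_qwt ≈ 68.2 Ω; length ≈ 2.16 cm

Z_qwt = √(Z_0·R_L) = √(75 × 62.1) = √4658
λ = 0.8·c/f = 0.0863 m, so l = λ/4 = 0.0216 m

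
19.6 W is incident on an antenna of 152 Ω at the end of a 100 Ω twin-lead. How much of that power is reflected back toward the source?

P_reflected ≈ 0.835 W

Γ = (152 − 100)/(152 + 100) = 0.206
|Γ|² = 0.0426
P_refl = |Γ|²·P_inc = 0.835 W, P_del = (1 − |Γ|²)·P_inc = 18.8 W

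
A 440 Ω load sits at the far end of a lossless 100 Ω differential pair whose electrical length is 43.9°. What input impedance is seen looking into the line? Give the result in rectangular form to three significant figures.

Z_in ≈ 44.8 − j93.3 Ω

tan(βl) = tan(43.9°) = 0.962
Z_in = Z_0·(Z_L + jZ_0·tanβl)/(Z_0 + jZ_L·tanβl)
     = 100·(440 + j96.2)/(100 + j423)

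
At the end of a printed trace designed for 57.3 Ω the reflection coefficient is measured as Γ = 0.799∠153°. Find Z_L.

Z_L = Z_0·(1 + Γ)/(1 − Γ) = 57.3·(0.288 + j0.363)/(1.71 − j0.363)

Z_L ≈ 6.77 + j13.6 Ω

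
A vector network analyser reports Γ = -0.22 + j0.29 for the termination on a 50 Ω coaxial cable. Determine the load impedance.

Z_L = Z_0·(1 + Γ)/(1 − Γ) = 50·(0.78 + j0.29)/(1.22 − j0.29)

Z_L ≈ 27.6 + j18.4 Ω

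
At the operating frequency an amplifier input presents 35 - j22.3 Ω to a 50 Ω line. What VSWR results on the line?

Γ = (Z_L − Z_0)/(Z_L + Z_0) = (-15 − j22.3)/(85 − j22.3)
|Γ| = 26.9/87.9 = 0.306
VSWR = (1 + |Γ|)/(1 − |Γ|) = 1.31/0.694

VSWR ≈ 1.88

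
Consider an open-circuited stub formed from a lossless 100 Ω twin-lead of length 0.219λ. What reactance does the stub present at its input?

βl = 2π × 0.219 = 78.8°
tan(βl) = 5.07
For an open-circuited stub, Z_in = −jZ_0·cot(βl) = −jZ_0/tan(βl)

X_in ≈ -19.7 Ω (capacitive)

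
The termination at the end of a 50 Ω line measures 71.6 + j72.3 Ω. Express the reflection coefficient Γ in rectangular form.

Γ = (Z_L − Z_0)/(Z_L + Z_0) = (21.6 + j72.3)/(121.6 + j72.3)

Γ ≈ 0.392 + j0.361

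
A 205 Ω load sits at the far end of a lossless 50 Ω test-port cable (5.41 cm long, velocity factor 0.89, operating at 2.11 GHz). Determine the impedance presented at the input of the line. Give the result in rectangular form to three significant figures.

Z_in ≈ 50.5 + j76.9 Ω

λ = v/f = 0.89·c / 2.11 GHz = 0.127 m
βl = 2π·l/λ = 2π × 0.428 = 154°
tan(βl) = tan(154°) = -0.49
Z_in = Z_0·(Z_L + jZ_0·tanβl)/(Z_0 + jZ_L·tanβl)
     = 50·(205 − j24.5)/(50 − j100)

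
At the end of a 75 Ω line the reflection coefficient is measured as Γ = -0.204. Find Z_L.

Z_L = Z_0·(1 + Γ)/(1 − Γ) = 75·(0.796)/(1.2)

Z_L ≈ 49.6 Ω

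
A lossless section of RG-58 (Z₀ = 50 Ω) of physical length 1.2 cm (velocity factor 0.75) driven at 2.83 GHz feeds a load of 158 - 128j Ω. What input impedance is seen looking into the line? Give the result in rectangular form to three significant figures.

λ = v/f = 0.75·c / 2.83 GHz = 0.0795 m
βl = 2π·l/λ = 2π × 0.151 = 54.3°
tan(βl) = tan(54.3°) = 1.39
Z_in = Z_0·(Z_L + jZ_0·tanβl)/(Z_0 + jZ_L·tanβl)
     = 50·(158 − j58.3)/(228 + j220)

Z_in ≈ 11.5 − j23.9 Ω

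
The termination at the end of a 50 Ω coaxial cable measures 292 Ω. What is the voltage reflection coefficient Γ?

Γ = 0.708

Γ = (Z_L − Z_0)/(Z_L + Z_0) = (292 − 50)/(292 + 50) = 242/342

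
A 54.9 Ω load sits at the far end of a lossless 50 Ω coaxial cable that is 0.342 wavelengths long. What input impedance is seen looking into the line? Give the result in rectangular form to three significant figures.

Z_in ≈ 48 + j4.11 Ω

βl = 2π × 0.342 = 123°
tan(βl) = tan(123°) = -1.53
Z_in = Z_0·(Z_L + jZ_0·tanβl)/(Z_0 + jZ_L·tanβl)
     = 50·(54.9 − j76.6)/(50 − j84.2)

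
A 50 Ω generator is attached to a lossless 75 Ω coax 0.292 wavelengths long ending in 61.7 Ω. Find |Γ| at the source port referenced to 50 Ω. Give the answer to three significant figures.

|Γ| ≈ 0.283

βl = 2π × 0.292 = 105°
tan(βl) = -3.7
Z_in = Z_0·(Z_L + jZ_0·tanβl)/(Z_0 + jZ_L·tanβl) = 88.3 − j8.74 Ω
Γ_s = (Z_in − Z_s)/(Z_in + Z_s) = (38.3 − j8.74)/(138 − j8.74), |Γ_s| = 0.283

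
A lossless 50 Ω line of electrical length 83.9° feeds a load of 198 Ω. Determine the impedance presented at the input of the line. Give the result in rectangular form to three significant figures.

Z_in ≈ 12.8 − j5 Ω

tan(βl) = tan(83.9°) = 9.36
Z_in = Z_0·(Z_L + jZ_0·tanβl)/(Z_0 + jZ_L·tanβl)
     = 50·(198 + j468)/(50 + j1850)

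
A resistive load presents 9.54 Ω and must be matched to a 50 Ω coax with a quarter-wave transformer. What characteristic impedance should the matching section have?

Z_qwt ≈ 21.8 Ω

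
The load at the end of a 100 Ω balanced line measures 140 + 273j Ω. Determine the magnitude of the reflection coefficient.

Γ = (Z_L − Z_0)/(Z_L + Z_0) = (40 + j273)/(240 + j273)
|Γ| = 276/363

|Γ| ≈ 0.759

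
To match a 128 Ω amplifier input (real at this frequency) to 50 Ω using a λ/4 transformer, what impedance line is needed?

Z_qwt = √(Z_0·R_L) = √(50 × 128) = √6400

Z_qwt ≈ 80 Ω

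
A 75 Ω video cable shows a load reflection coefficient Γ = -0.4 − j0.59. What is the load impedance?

Z_L ≈ 16 − j38.3 Ω

Z_L = Z_0·(1 + Γ)/(1 − Γ) = 75·(0.6 − j0.59)/(1.4 + j0.59)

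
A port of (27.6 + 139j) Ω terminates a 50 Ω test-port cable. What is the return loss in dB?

Γ = (-22.4 + j139)/(77.6 + j139), |Γ| = 0.884
RL = −20·log₁₀|Γ| = −20·log₁₀(0.884)

RL ≈ 1.07 dB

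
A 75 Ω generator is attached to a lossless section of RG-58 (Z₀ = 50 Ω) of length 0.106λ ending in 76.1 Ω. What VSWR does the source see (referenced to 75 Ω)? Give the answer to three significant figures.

βl = 2π × 0.106 = 38.2°
tan(βl) = 0.786
Z_in = Z_0·(Z_L + jZ_0·tanβl)/(Z_0 + jZ_L·tanβl) = 50.6 − j21.3 Ω
Γ_s = (Z_in − Z_s)/(Z_in + Z_s) = (-24.4 − j21.3)/(126 − j21.3), |Γ_s| = 0.254
VSWR = (1 + |Γ_s|)/(1 − |Γ_s|)

VSWR ≈ 1.68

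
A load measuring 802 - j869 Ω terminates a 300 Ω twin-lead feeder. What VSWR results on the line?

VSWR ≈ 6.02

Γ = (Z_L − Z_0)/(Z_L + Z_0) = (502 − j869)/(1102 − j869)
|Γ| = 1000/1400 = 0.715
VSWR = (1 + |Γ|)/(1 − |Γ|) = 1.72/0.285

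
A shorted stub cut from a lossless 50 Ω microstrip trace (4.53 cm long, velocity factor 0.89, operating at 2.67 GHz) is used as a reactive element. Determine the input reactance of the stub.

λ = v/f = 0.89·c / 2.67 GHz = 0.1 m
βl = 2π·l/λ = 2π × 0.453 = 163°
tan(βl) = -0.304
For a shorted stub, Z_in = jZ_0·tan(βl)

X_in ≈ -15.2 Ω (capacitive)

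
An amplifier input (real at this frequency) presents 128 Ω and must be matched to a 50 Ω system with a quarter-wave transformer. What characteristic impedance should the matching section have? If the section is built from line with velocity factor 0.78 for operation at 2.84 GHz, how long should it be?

Z_qwt ≈ 80 Ω; length ≈ 2.06 cm

Z_qwt = √(Z_0·R_L) = √(50 × 128) = √6400
λ = 0.78·c/f = 0.0824 m, so l = λ/4 = 0.0206 m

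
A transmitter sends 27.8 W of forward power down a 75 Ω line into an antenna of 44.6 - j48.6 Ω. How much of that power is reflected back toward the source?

P_reflected ≈ 5.48 W

|Γ| = |(-30.4 − j48.6)/(119.6 − j48.6)| = 0.444
|Γ|² = 0.197
P_refl = |Γ|²·P_inc = 5.48 W, P_del = (1 − |Γ|²)·P_inc = 22.3 W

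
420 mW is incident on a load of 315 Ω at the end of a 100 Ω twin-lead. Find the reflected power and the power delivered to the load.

P_reflected ≈ 113 mW; P_delivered ≈ 307 mW

Γ = (315 − 100)/(315 + 100) = 0.518
|Γ|² = 0.268
P_refl = |Γ|²·P_inc = 113 mW, P_del = (1 − |Γ|²)·P_inc = 307 mW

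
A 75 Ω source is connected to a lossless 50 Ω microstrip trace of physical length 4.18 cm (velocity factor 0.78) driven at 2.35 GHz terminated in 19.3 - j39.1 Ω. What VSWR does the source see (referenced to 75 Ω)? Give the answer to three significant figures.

λ = v/f = 0.78·c / 2.35 GHz = 0.0996 m
βl = 2π·l/λ = 2π × 0.42 = 151°
tan(βl) = -0.552
Z_in = Z_0·(Z_L + jZ_0·tanβl)/(Z_0 + jZ_L·tanβl) = 68.3 − j91.7 Ω
Γ_s = (Z_in − Z_s)/(Z_in + Z_s) = (-6.74 − j91.7)/(143 − j91.7), |Γ_s| = 0.541
VSWR = (1 + |Γ_s|)/(1 − |Γ_s|)

VSWR ≈ 3.35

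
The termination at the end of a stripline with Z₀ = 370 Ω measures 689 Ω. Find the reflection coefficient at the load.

Γ = (Z_L − Z_0)/(Z_L + Z_0) = (689 − 370)/(689 + 370) = 319/1059

Γ = 0.301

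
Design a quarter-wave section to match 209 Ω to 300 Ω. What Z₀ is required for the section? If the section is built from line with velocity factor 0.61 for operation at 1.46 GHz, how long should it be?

Z_qwt = √(Z_0·R_L) = √(300 × 209) = √62700
λ = 0.61·c/f = 0.125 m, so l = λ/4 = 0.0313 m

Z_qwt ≈ 250 Ω; length ≈ 3.13 cm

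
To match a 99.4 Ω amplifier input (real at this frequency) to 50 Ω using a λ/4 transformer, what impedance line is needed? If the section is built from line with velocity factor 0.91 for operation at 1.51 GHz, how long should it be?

Z_qwt ≈ 70.5 Ω; length ≈ 4.52 cm

Z_qwt = √(Z_0·R_L) = √(50 × 99.4) = √4970
λ = 0.91·c/f = 0.181 m, so l = λ/4 = 0.0452 m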